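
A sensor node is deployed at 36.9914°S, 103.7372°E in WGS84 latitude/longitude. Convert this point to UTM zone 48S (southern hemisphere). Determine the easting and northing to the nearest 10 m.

E 387630 m, N 5905340 m

Zone 48 central meridian λ₀ = 6×48 − 183 = 105°; Δλ = -1.2628°.
Transverse Mercator on WGS84 with k₀ = 0.9996 gives E = 387625.835 m, N = 5905336.468 m.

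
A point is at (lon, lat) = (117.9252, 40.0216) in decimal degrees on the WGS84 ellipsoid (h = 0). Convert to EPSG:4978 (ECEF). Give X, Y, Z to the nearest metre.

X -2290623 m, Y 4321637 m, Z 4079823 m

WGS84: a = 6378137 m, e² = 0.006694380; N(φ) = a/√(1−e²sin²φ) = 6386984.125 m.
X = (N+h)·cosφ·cosλ = -2290623.198 m; Y = (N+h)·cosφ·sinλ = 4321637.018 m; Z = (N(1−e²)+h)·sinφ = 4079822.526 m.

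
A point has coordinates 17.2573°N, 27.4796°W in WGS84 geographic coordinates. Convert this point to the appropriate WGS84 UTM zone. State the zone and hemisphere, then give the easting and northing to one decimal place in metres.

Longitude -27.4796° lies in the 6° band [-30°, -24°), giving zone 26; latitude is north of the equator, so 26N.
Zone 26 central meridian λ₀ = 6×26 − 183 = -27°; Δλ = -0.4796°.
Transverse Mercator on WGS84 with k₀ = 0.9996 gives E = 449019.502 m, N = 1908082.506 m.

Zone 26N: E 449019.5 m, N 1908082.5 m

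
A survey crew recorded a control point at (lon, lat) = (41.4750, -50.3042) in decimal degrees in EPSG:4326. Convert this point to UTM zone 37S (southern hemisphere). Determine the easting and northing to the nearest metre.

Zone 37 central meridian λ₀ = 6×37 − 183 = 39°; Δλ = +2.4750°.
Transverse Mercator on WGS84 with k₀ = 0.9996 gives E = 676244.241 m, N = 4424616.252 m.

E 676244 m, N 4424616 m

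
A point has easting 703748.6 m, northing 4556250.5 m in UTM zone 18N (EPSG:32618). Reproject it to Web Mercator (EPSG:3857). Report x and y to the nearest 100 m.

x -8078700 m, y 5031800 m

Unproject from UTM 18N (λ₀ = -75°) → φ = 41.13200039°, λ = -72.57259941°.
Web Mercator (R = 6378137 m): x = -8078744.812 m, y = 5031831.231 m.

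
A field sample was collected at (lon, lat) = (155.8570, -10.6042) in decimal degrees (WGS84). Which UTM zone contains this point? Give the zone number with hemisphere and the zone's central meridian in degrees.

UTM zone = ⌊(λ + 180)/6⌋ + 1; 155.8570° ∈ [150°, 156°) → zone 56.
Hemisphere: S (φ < 0).
Central meridian λ₀ = 6×56 − 183 = 153°.

Zone 56S, central meridian 153°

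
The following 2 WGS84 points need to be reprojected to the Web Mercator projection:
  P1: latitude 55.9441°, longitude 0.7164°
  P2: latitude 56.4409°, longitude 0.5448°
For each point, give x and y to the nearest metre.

Web Mercator: x = R·λ, y = R·ln tan(π/4+φ/2), R = 6378137 m.
P1 (55.9441°, 0.7164°) → (79749.283, 7547295.586) m.
P2 (56.4409°, 0.5448°) → (60646.859, 7646691.763) m.

P1: x 79749 m, y 7547296 m; P2: x 60647 m, y 7646692 m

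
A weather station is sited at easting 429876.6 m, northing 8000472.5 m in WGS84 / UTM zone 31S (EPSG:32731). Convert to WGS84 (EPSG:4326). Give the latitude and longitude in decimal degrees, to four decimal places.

Zone 31S: λ₀ = 3°, k₀ = 0.9996, false easting 500000 m, false northing 10000000 m.
Meridian distance M = (N − FN)/k₀ = -2000327.6 m.
Inverse transverse Mercator on WGS84 gives φ = -18.08330044°, λ = 2.33730015°.

lat -18.0833°, lon 2.3373°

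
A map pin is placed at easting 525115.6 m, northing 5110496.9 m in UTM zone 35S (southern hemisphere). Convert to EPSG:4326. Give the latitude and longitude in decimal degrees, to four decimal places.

lat -44.1583°, lon 27.3141°

Zone 35S: λ₀ = 27°, k₀ = 0.9996, false easting 500000 m, false northing 10000000 m.
Meridian distance M = (N − FN)/k₀ = -4891459.7 m.
Inverse transverse Mercator on WGS84 gives φ = -44.15830021°, λ = 27.31409950°.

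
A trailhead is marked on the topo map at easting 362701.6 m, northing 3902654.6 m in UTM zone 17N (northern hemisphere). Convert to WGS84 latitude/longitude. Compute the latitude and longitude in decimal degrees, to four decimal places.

Zone 17N: λ₀ = -81°, k₀ = 0.9996, false easting 500000 m.
Meridian distance M = (N − FN)/k₀ = 3904216.3 m.
Inverse transverse Mercator on WGS84 gives φ = 35.25760031°, λ = -82.50929950°.

lat 35.2576°, lon -82.5093°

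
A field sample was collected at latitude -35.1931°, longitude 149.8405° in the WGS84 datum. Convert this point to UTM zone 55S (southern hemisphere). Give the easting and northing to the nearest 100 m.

E 758600 m, N 6101800 m

Zone 55 central meridian λ₀ = 6×55 − 183 = 147°; Δλ = +2.8405°.
Transverse Mercator on WGS84 with k₀ = 0.9996 gives E = 758625.781 m, N = 6101845.977 m.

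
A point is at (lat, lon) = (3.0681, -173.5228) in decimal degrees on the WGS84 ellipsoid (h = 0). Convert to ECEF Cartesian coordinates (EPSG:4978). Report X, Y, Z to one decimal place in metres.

X -6328401.0 m, Y -718479.4 m, Z 339094.1 m

WGS84: a = 6378137 m, e² = 0.006694380; N(φ) = a/√(1−e²sin²φ) = 6378198.159 m.
X = (N+h)·cosφ·cosλ = -6328401.005 m; Y = (N+h)·cosφ·sinλ = -718479.3501 m; Z = (N(1−e²)+h)·sinφ = 339094.079 m.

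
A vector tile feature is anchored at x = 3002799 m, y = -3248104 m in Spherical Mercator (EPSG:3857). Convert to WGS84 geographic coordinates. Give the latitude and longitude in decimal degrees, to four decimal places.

R = 6378137 m. λ = x/R = 26.97460237°.
φ = 2·arctan(exp(y/R)) − 90° = 2·arctan(0.60094) − 90° = -27.99310091°.

lat -27.9931°, lon 26.9746°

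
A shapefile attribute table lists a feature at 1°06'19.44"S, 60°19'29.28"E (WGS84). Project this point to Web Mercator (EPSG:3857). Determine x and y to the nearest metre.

Web Mercator is spherical with R = a = 6378137 m.
x = R·λ = 6378137 × 1.052866381 = 6715326.018 m.
y = R·ln tan(π/4 + φ/2) = 6378137 × -0.019294067 = -123060.199 m.

x 6715326 m, y -123060 m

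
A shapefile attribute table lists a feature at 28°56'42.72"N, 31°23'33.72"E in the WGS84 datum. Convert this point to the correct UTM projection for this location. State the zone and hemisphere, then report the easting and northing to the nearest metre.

Longitude 31.3927° lies in the 6° band [30°, 36°), giving zone 36; latitude is north of the equator, so 36N.
Zone 36 central meridian λ₀ = 6×36 − 183 = 33°; Δλ = -1.6073°.
Transverse Mercator on WGS84 with k₀ = 0.9996 gives E = 343355.587 m, N = 3202977.809 m.

Zone 36N: E 343356 m, N 3202978 m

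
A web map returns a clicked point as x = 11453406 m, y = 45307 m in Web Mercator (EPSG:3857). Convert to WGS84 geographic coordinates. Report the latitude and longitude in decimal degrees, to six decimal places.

lat 0.406996°, lon 102.887697°

R = 6378137 m. λ = x/R = 102.88769665°.
φ = 2·arctan(exp(y/R)) − 90° = 2·arctan(1.00713) − 90° = 0.40699628°.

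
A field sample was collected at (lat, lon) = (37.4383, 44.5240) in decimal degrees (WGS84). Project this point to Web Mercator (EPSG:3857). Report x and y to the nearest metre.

Web Mercator is spherical with R = a = 6378137 m.
x = R·λ = 6378137 × 0.777090396 = 4956389.008 m.
y = R·ln tan(π/4 + φ/2) = 6378137 × 0.705594364 = 4500377.522 m.

x 4956389 m, y 4500378 m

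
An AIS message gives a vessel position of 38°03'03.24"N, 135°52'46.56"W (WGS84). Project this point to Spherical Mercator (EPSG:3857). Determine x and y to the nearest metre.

x -15126048 m, y 4586619 m

Web Mercator is spherical with R = a = 6378137 m.
x = R·λ = 6378137 × -2.371546406 = -15126047.881 m.
y = R·ln tan(π/4 + φ/2) = 6378137 × 0.719115750 = 4586618.773 m.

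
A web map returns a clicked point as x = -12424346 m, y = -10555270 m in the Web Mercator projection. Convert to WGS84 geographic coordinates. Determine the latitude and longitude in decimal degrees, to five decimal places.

R = 6378137 m. λ = x/R = -111.60979907°.
φ = 2·arctan(exp(y/R)) − 90° = 2·arctan(0.19111) − 90° = -68.36149885°.

lat -68.36150°, lon -111.60980°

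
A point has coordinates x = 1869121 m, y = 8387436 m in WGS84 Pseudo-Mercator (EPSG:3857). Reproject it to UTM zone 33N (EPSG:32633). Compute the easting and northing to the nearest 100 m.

Web Mercator inverse (R = 6378137 m) → φ = 59.94469896°, λ = 16.79059962°.
UTM 33N forward: E = 600034.024 m, N = 6646605.581 m.

E 600000 m, N 6646600 m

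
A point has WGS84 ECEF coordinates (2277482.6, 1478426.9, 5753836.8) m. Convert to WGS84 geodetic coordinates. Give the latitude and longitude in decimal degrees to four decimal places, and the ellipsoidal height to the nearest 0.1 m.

λ = atan2(Y, X) = 32.98960131°; p = √(X²+Y²) = 2715266.7 m.
Bowring's method on WGS84 (a = 6378137 m, b = 6356752.314 m) gives φ = 64.88529994°, h = 1704.156 m.

lat 64.8853°, lon 32.9896°, h 1704.2 m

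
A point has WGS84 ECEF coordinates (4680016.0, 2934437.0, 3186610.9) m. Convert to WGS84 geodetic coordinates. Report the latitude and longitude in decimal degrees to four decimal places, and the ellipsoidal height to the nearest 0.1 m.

λ = atan2(Y, X) = 32.08830057°; p = √(X²+Y²) = 5523899.9 m.
Bowring's method on WGS84 (a = 6378137 m, b = 6356752.314 m) gives φ = 30.14640038°, h = 4366.296 m.

lat 30.1464°, lon 32.0883°, h 4366.3 m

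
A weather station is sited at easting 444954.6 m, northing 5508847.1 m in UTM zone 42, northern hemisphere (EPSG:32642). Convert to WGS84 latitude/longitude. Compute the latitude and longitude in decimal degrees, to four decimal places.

Zone 42N: λ₀ = 69°, k₀ = 0.9996, false easting 500000 m.
Meridian distance M = (N − FN)/k₀ = 5511051.5 m.
Inverse transverse Mercator on WGS84 gives φ = 49.72960043°, λ = 68.23620064°.

lat 49.7296°, lon 68.2362°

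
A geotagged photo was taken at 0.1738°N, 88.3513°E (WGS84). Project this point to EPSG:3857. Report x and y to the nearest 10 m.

x 9835220 m, y 19350 m

Web Mercator is spherical with R = a = 6378137 m.
x = R·λ = 6378137 × 1.542021083 = 9835221.727 m.
y = R·ln tan(π/4 + φ/2) = 6378137 × 0.003033387 = 19347.357 m.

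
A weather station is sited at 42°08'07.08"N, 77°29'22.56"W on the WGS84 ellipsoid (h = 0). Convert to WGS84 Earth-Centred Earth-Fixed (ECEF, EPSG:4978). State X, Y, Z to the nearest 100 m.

WGS84: a = 6378137 m, e² = 0.006694380; N(φ) = a/√(1−e²sin²φ) = 6387767.556 m.
X = (N+h)·cosφ·cosλ = 1026098.687 m; Y = (N+h)·cosφ·sinλ = -4624459.507 m; Z = (N(1−e²)+h)·sinφ = 4256760.225 m.

X 1026100 m, Y -4624500 m, Z 4256800 m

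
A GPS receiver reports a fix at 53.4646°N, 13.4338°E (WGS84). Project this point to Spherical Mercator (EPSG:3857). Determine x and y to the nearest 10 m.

Web Mercator is spherical with R = a = 6378137 m.
x = R·λ = 6378137 × 0.234464041 = 1495443.775 m.
y = R·ln tan(π/4 + φ/2) = 6378137 × 1.108380555 = 7069403.025 m.

x 1495440 m, y 7069400 m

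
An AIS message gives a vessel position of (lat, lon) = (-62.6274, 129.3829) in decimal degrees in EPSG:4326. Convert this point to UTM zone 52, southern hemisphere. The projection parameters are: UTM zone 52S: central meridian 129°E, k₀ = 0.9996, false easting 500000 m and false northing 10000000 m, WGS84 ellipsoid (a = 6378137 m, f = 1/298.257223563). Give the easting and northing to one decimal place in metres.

Zone 52 central meridian λ₀ = 6×52 − 183 = 129°; Δλ = +0.3829°.
Transverse Mercator on WGS84 with k₀ = 0.9996 gives E = 519641.555 m, N = 3055865.398 m.

E 519641.6 m, N 3055865.4 m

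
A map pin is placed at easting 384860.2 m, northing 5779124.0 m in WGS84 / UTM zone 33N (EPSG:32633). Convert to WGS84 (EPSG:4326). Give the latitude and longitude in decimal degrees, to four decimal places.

lat 52.1506°, lon 13.3171°

Zone 33N: λ₀ = 15°, k₀ = 0.9996, false easting 500000 m.
Meridian distance M = (N − FN)/k₀ = 5781436.6 m.
Inverse transverse Mercator on WGS84 gives φ = 52.15060021°, λ = 13.31710045°.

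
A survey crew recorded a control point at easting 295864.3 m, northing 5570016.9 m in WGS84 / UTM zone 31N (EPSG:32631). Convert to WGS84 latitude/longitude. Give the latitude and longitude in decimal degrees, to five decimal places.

Zone 31N: λ₀ = 3°, k₀ = 0.9996, false easting 500000 m.
Meridian distance M = (N − FN)/k₀ = 5572245.8 m.
Inverse transverse Mercator on WGS84 gives φ = 50.24700034°, λ = 0.13669955°.

lat 50.24700°, lon 0.13670°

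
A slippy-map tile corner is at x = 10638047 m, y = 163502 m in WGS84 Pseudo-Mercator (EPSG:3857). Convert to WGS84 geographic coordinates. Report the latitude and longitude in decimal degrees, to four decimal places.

lat 1.4686°, lon 95.5632°

R = 6378137 m. λ = x/R = 95.56320213°.
φ = 2·arctan(exp(y/R)) − 90° = 2·arctan(1.02597) − 90° = 1.46860262°.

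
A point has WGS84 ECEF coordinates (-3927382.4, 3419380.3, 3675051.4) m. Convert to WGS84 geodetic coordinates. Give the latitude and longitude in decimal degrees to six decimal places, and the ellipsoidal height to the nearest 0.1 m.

lat 35.393700°, lon 138.955500°, h 2574.8 m

λ = atan2(Y, X) = 138.95550014°; p = √(X²+Y²) = 5207350.0 m.
Bowring's method on WGS84 (a = 6378137 m, b = 6356752.314 m) gives φ = 35.39370001°, h = 2574.845 m.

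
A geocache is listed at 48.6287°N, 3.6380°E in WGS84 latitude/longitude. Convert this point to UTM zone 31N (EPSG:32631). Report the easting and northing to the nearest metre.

Zone 31 central meridian λ₀ = 6×31 − 183 = 3°; Δλ = +0.6380°.
Transverse Mercator on WGS84 with k₀ = 0.9996 gives E = 547010.693 m, N = 5386377.880 m.

E 547011 m, N 5386378 m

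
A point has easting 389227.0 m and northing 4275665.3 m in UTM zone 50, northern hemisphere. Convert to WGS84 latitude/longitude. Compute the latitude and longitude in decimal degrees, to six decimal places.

lat 38.622600°, lon 115.727500°

Zone 50N: λ₀ = 117°, k₀ = 0.9996, false easting 500000 m.
Meridian distance M = (N − FN)/k₀ = 4277376.3 m.
Inverse transverse Mercator on WGS84 gives φ = 38.62259965°, λ = 115.72749988°.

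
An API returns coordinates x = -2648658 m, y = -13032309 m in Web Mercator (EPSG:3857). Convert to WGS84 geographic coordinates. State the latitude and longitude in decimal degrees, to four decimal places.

lat -75.2309°, lon -23.7933°

R = 6378137 m. λ = x/R = -23.79329964°.
φ = 2·arctan(exp(y/R)) − 90° = 2·arctan(0.12960) − 90° = -75.23089968°.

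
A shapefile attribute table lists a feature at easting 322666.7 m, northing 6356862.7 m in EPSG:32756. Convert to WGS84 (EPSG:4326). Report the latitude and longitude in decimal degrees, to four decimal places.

Zone 56S: λ₀ = 153°, k₀ = 0.9996, false easting 500000 m, false northing 10000000 m.
Meridian distance M = (N − FN)/k₀ = -3644595.1 m.
Inverse transverse Mercator on WGS84 gives φ = -32.91210027°, λ = 151.10369950°.

lat -32.9121°, lon 151.1037°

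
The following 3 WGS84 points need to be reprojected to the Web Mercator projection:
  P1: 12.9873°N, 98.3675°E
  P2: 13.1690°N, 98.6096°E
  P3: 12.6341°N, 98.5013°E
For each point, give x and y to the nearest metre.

Web Mercator: x = R·λ, y = R·ln tan(π/4+φ/2), R = 6378137 m.
P1 (12.9873°, 98.3675°) → (10950220.011, 1458281.364) m.
P2 (13.1690°, 98.6096°) → (10977170.459, 1479046.730) m.
P3 (12.6341°, 98.5013°) → (10965114.558, 1417959.559) m.

P1: x 10950220 m, y 1458281 m; P2: x 10977170 m, y 1479047 m; P3: x 10965115 m, y 1417960 m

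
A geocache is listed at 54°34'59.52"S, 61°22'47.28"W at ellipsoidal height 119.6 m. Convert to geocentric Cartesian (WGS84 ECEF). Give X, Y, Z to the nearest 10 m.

WGS84: a = 6378137 m, e² = 0.006694380; N(φ) = a/√(1−e²sin²φ) = 6392363.423 m.
X = (N+h)·cosφ·cosλ = 1774495.413 m; Y = (N+h)·cosφ·sinλ = -3251926.402 m; Z = (N(1−e²)+h)·sinφ = -5174730.162 m.

X 1774500 m, Y -3251930 m, Z -5174730 m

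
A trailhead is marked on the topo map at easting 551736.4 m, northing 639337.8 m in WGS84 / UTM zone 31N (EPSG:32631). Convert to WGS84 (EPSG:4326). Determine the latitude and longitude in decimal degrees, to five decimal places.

Zone 31N: λ₀ = 3°, k₀ = 0.9996, false easting 500000 m.
Meridian distance M = (N − FN)/k₀ = 639593.6 m.
Inverse transverse Mercator on WGS84 gives φ = 5.78390037°, λ = 3.46730007°.

lat 5.78390°, lon 3.46730°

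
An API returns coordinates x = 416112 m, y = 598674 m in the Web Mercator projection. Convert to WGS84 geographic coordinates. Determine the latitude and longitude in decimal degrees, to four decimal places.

R = 6378137 m. λ = x/R = 3.73799770°.
φ = 2·arctan(exp(y/R)) − 90° = 2·arctan(1.09841) − 90° = 5.37010041°.

lat 5.3701°, lon 3.7380°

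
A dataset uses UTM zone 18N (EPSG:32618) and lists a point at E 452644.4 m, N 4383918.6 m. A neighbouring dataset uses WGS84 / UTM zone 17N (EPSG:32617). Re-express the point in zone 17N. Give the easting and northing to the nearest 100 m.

UTM 18N → geographic: φ = 39.60369984°, λ = -75.55159989°.
UTM 17N (λ₀ = -81°) forward: E = 967884.075 m, N = 4397978.207 m.

E 967900 m, N 4398000 m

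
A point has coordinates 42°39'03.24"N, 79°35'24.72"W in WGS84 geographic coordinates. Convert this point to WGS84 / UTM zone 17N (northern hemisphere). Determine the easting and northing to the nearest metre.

Zone 17 central meridian λ₀ = 6×17 − 183 = -81°; Δλ = +1.4098°.
Transverse Mercator on WGS84 with k₀ = 0.9996 gives E = 615559.851 m, N = 4723012.376 m.

E 615560 m, N 4723012 m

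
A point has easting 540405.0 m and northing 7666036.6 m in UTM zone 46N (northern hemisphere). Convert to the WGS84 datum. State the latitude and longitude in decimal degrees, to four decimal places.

lat 69.1017°, lon 94.0150°

Zone 46N: λ₀ = 93°, k₀ = 0.9996, false easting 500000 m.
Meridian distance M = (N − FN)/k₀ = 7669104.2 m.
Inverse transverse Mercator on WGS84 gives φ = 69.10170024°, λ = 94.01500117°.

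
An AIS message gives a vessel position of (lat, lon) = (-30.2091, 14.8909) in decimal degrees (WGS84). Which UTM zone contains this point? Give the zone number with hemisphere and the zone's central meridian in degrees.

Zone 33S, central meridian 15°

UTM zone = ⌊(λ + 180)/6⌋ + 1; 14.8909° ∈ [12°, 18°) → zone 33.
Hemisphere: S (φ < 0).
Central meridian λ₀ = 6×33 − 183 = 15°.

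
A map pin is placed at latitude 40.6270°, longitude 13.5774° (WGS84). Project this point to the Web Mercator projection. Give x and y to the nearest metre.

x 1511429 m, y 4957479 m

Web Mercator is spherical with R = a = 6378137 m.
x = R·λ = 6378137 × 0.236970334 = 1511429.254 m.
y = R·ln tan(π/4 + φ/2) = 6378137 × 0.777261284 = 4957478.953 m.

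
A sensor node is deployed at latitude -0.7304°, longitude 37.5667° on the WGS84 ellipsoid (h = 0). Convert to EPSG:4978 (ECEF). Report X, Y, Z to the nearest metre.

WGS84: a = 6378137 m, e² = 0.006694380; N(φ) = a/√(1−e²sin²φ) = 6378140.469 m.
X = (N+h)·cosφ·cosλ = 5055184.773 m; Y = (N+h)·cosφ·sinλ = 3888337.968 m; Z = (N(1−e²)+h)·sinφ = -80761.308 m.

X 5055185 m, Y 3888338 m, Z -80761 m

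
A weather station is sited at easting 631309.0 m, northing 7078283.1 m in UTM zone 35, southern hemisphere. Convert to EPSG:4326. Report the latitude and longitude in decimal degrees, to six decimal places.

Zone 35S: λ₀ = 27°, k₀ = 0.9996, false easting 500000 m, false northing 10000000 m.
Meridian distance M = (N − FN)/k₀ = -2922886.1 m.
Inverse transverse Mercator on WGS84 gives φ = -26.40960043°, λ = 28.31660000°.

lat -26.409600°, lon 28.316600°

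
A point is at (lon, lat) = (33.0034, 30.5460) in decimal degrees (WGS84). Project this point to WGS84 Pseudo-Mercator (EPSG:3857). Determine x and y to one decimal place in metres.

x 3673921.7 m, y 3573927.9 m

Web Mercator is spherical with R = a = 6378137 m.
x = R·λ = 6378137 × 0.576017994 = 3673921.682 m.
y = R·ln tan(π/4 + φ/2) = 6378137 × 0.560340410 = 3573927.902 m.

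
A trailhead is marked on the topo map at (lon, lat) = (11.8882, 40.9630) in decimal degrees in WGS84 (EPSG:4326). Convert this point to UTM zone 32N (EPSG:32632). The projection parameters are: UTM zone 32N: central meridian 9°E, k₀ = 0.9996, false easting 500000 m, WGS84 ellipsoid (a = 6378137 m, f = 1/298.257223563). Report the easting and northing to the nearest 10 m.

E 743050 m, N 4538670 m

Zone 32 central meridian λ₀ = 6×32 − 183 = 9°; Δλ = +2.8882°.
Transverse Mercator on WGS84 with k₀ = 0.9996 gives E = 743052.473 m, N = 4538667.568 m.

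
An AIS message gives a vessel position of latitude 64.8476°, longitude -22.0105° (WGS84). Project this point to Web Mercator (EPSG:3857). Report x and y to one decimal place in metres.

x -2450197.7 m, y 9568342.7 m

Web Mercator is spherical with R = a = 6378137 m.
x = R·λ = 6378137 × -0.384155695 = -2450197.652 m.
y = R·ln tan(π/4 + φ/2) = 6378137 × 1.500178296 = 9568342.696 m.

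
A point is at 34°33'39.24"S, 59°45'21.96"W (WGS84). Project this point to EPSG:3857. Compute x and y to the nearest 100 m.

Web Mercator is spherical with R = a = 6378137 m.
x = R·λ = 6378137 × -1.042940693 = -6652018.624 m.
y = R·ln tan(π/4 + φ/2) = 6378137 × -0.643505802 = -4104368.163 m.

x -6652000 m, y -4104400 m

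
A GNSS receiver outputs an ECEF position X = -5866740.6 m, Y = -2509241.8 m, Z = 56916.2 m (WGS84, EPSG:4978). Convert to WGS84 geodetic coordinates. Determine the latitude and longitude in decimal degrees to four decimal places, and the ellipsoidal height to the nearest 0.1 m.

lat 0.5145°, lon -156.8433°, h 2944.5 m

λ = atan2(Y, X) = -156.84330015°; p = √(X²+Y²) = 6380825.9 m.
Bowring's method on WGS84 (a = 6378137 m, b = 6356752.314 m) gives φ = 0.51450040°, h = 2944.488 m.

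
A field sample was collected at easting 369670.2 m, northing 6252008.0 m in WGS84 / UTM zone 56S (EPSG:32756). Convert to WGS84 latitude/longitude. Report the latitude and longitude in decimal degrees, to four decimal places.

Zone 56S: λ₀ = 153°, k₀ = 0.9996, false easting 500000 m, false northing 10000000 m.
Meridian distance M = (N − FN)/k₀ = -3749491.8 m.
Inverse transverse Mercator on WGS84 gives φ = -33.86420017°, λ = 151.59100009°.

lat -33.8642°, lon 151.5910°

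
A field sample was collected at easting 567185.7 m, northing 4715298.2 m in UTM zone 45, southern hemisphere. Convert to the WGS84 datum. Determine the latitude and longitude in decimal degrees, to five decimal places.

Zone 45S: λ₀ = 87°, k₀ = 0.9996, false easting 500000 m, false northing 10000000 m.
Meridian distance M = (N − FN)/k₀ = -5286816.5 m.
Inverse transverse Mercator on WGS84 gives φ = -47.71220031°, λ = 87.89569994°.

lat -47.71220°, lon 87.89570°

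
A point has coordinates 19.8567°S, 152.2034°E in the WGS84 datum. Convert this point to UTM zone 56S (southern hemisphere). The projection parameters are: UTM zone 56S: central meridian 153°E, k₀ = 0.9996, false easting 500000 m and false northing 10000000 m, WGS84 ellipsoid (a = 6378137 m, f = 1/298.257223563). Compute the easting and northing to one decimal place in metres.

E 416594.2 m, N 7804179.2 m

Zone 56 central meridian λ₀ = 6×56 − 183 = 153°; Δλ = -0.7966°.
Transverse Mercator on WGS84 with k₀ = 0.9996 gives E = 416594.248 m, N = 7804179.192 m.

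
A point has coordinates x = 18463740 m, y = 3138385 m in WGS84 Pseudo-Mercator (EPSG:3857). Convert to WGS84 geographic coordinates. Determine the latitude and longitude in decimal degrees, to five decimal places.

lat 27.11930°, lon 165.86260°

R = 6378137 m. λ = x/R = 165.86259844°.
φ = 2·arctan(exp(y/R)) − 90° = 2·arctan(1.63567) − 90° = 27.11930295°.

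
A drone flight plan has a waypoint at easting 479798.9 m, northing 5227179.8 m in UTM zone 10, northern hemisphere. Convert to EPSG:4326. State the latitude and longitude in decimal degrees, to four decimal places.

Zone 10N: λ₀ = -123°, k₀ = 0.9996, false easting 500000 m.
Meridian distance M = (N − FN)/k₀ = 5229271.5 m.
Inverse transverse Mercator on WGS84 gives φ = 47.19780014°, λ = -123.26670047°.

lat 47.1978°, lon -123.2667°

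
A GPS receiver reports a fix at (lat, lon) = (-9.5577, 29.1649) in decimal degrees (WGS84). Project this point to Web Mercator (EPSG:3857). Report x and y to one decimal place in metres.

Web Mercator is spherical with R = a = 6378137 m.
x = R·λ = 6378137 × 0.509023531 = 3246621.817 m.
y = R·ln tan(π/4 + φ/2) = 6378137 × -0.167592404 = -1068927.310 m.

x 3246621.8 m, y -1068927.3 m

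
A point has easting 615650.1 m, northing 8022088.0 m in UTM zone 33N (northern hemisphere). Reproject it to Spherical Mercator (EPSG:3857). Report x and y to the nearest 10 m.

Unproject from UTM 33N (λ₀ = 15°) → φ = 72.26790003°, λ = 18.40370058°.
Web Mercator (R = 6378137 m): x = 2048690.577 m, y = 11850393.722 m.

x 2048690 m, y 11850390 m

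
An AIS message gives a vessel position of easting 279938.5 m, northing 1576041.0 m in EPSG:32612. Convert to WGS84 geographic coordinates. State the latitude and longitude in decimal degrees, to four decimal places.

lat 14.2473°, lon -113.0396°

Zone 12N: λ₀ = -111°, k₀ = 0.9996, false easting 500000 m.
Meridian distance M = (N − FN)/k₀ = 1576671.7 m.
Inverse transverse Mercator on WGS84 gives φ = 14.24729998°, λ = -113.03959962°.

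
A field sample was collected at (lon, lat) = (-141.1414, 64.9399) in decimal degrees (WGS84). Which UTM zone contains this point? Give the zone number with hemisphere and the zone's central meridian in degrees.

UTM zone = ⌊(λ + 180)/6⌋ + 1; -141.1414° ∈ [-144°, -138°) → zone 7.
Hemisphere: N (φ ≥ 0).
Central meridian λ₀ = 6×7 − 183 = -141°.

Zone 7N, central meridian -141°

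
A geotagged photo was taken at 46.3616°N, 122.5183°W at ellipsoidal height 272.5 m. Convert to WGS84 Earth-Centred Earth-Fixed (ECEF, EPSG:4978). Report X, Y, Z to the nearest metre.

WGS84: a = 6378137 m, e² = 0.006694380; N(φ) = a/√(1−e²sin²φ) = 6389348.059 m.
X = (N+h)·cosφ·cosλ = -2370414.286 m; Y = (N+h)·cosφ·sinλ = -3718183.906 m; Z = (N(1−e²)+h)·sinφ = 4593274.146 m.

X -2370414 m, Y -3718184 m, Z 4593274 m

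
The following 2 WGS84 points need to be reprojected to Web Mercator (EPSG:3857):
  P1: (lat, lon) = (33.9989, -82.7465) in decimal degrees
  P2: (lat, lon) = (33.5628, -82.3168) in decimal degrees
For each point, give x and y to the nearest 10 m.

Web Mercator: x = R·λ, y = R·ln tan(π/4+φ/2), R = 6378137 m.
P1 (33.9989°, -82.7465°) → (-9211298.245, 4028654.324) m.
P2 (33.5628°, -82.3168°) → (-9163464.260, 3970246.740) m.

P1: x -9211300 m, y 4028650 m; P2: x -9163460 m, y 3970250 m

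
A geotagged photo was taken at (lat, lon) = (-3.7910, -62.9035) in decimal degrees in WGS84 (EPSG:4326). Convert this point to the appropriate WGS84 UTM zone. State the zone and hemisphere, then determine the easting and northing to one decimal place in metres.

Zone 20S: E 510714.7 m, N 9580973.9 m

Longitude -62.9035° lies in the 6° band [-66°, -60°), giving zone 20; latitude is south of the equator, so 20S.
Zone 20 central meridian λ₀ = 6×20 − 183 = -63°; Δλ = +0.0965°.
Transverse Mercator on WGS84 with k₀ = 0.9996 gives E = 510714.700 m, N = 9580973.864 m.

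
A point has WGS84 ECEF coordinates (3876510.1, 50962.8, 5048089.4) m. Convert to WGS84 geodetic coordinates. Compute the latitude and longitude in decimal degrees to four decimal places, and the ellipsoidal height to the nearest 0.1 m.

λ = atan2(Y, X) = 0.75319942°; p = √(X²+Y²) = 3876845.1 m.
Bowring's method on WGS84 (a = 6378137 m, b = 6356752.314 m) gives φ = 52.66209964°, h = 332.201 m.

lat 52.6621°, lon 0.7532°, h 332.2 m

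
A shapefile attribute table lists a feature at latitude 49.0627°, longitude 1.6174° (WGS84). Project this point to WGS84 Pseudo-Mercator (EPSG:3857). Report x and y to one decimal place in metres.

x 180048.1 m, y 6285507.0 m

Web Mercator is spherical with R = a = 6378137 m.
x = R·λ = 6378137 × 0.028228955 = 180048.144 m.
y = R·ln tan(π/4 + φ/2) = 6378137 × 0.985476947 = 6285506.976 m.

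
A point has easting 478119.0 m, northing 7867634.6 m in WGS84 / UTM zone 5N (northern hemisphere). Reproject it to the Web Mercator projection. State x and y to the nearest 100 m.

x -17098600 m, y 11372100 m

Unproject from UTM 5N (λ₀ = -153°) → φ = 70.91149992°, λ = -153.59949918°.
Web Mercator (R = 6378137 m): x = -17098618.035 m, y = 11372079.536 m.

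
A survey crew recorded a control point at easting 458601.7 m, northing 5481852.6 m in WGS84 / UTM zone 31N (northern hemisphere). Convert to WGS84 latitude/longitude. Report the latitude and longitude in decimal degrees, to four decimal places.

Zone 31N: λ₀ = 3°, k₀ = 0.9996, false easting 500000 m.
Meridian distance M = (N − FN)/k₀ = 5484046.2 m.
Inverse transverse Mercator on WGS84 gives φ = 49.48789990°, λ = 2.42839960°.

lat 49.4879°, lon 2.4284°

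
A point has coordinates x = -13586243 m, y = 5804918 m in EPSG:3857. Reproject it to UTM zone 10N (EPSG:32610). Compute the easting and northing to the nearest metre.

E 573566 m, N 5111500 m

Web Mercator inverse (R = 6378137 m) → φ = 46.15310225°, λ = -122.04729741°.
UTM 10N forward: E = 573566.104 m, N = 5111499.548 m.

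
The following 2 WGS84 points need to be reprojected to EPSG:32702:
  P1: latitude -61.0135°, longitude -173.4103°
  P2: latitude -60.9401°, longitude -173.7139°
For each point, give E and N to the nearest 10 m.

P1: E 369710 m, N 3233310 m; P2: E 352970 m, N 3240840 m

UTM zone 2S: λ₀ = -171°, k₀ = 0.9996.
P1 (-61.0135°, -173.4103°) → (369712.617, 3233311.278) m.
P2 (-60.9401°, -173.7139°) → (352969.168, 3240839.909) m.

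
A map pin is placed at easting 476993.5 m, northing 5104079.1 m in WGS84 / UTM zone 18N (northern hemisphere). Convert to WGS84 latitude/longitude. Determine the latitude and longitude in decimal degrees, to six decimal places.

Zone 18N: λ₀ = -75°, k₀ = 0.9996, false easting 500000 m.
Meridian distance M = (N − FN)/k₀ = 5106121.5 m.
Inverse transverse Mercator on WGS84 gives φ = 46.08989980°, λ = -75.29759995°.

lat 46.089900°, lon -75.297600°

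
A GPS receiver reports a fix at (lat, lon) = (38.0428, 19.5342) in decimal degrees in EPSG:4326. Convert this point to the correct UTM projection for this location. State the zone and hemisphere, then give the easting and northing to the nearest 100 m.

Zone 34N: E 371400 m, N 4211600 m

Longitude 19.5342° lies in the 6° band [18°, 24°), giving zone 34; latitude is north of the equator, so 34N.
Zone 34 central meridian λ₀ = 6×34 − 183 = 21°; Δλ = -1.4658°.
Transverse Mercator on WGS84 with k₀ = 0.9996 gives E = 371378.099 m, N = 4211577.808 m.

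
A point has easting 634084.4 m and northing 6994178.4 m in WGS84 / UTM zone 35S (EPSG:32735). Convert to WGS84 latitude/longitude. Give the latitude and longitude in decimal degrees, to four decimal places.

lat -27.1685°, lon 28.3534°

Zone 35S: λ₀ = 27°, k₀ = 0.9996, false easting 500000 m, false northing 10000000 m.
Meridian distance M = (N − FN)/k₀ = -3007024.4 m.
Inverse transverse Mercator on WGS84 gives φ = -27.16850022°, λ = 28.35339960°.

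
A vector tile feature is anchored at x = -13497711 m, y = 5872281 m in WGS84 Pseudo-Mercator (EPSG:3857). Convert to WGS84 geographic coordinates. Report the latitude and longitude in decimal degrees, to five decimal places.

R = 6378137 m. λ = x/R = -121.25200092°.
φ = 2·arctan(exp(y/R)) − 90° = 2·arctan(2.51102) − 90° = 46.57070153°.

lat 46.57070°, lon -121.25200°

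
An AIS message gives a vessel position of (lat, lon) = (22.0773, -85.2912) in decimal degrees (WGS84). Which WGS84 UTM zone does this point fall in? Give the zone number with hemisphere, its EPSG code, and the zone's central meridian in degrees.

Zone 16N (EPSG:32616), central meridian -87°

UTM zone = ⌊(λ + 180)/6⌋ + 1; -85.2912° ∈ [-90°, -84°) → zone 16.
Hemisphere: N (φ ≥ 0).
Central meridian λ₀ = 6×16 − 183 = -87°.
EPSG code: 32616.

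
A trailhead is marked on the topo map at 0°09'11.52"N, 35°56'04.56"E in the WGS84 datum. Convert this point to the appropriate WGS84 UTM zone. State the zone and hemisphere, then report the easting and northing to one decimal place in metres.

Longitude 35.9346° lies in the 6° band [30°, 36°), giving zone 36; latitude is north of the equator, so 36N.
Zone 36 central meridian λ₀ = 6×36 − 183 = 33°; Δλ = +2.9346°.
Transverse Mercator on WGS84 with k₀ = 0.9996 gives E = 826690.176 m, N = 16955.588 m.

Zone 36N: E 826690.2 m, N 16955.6 m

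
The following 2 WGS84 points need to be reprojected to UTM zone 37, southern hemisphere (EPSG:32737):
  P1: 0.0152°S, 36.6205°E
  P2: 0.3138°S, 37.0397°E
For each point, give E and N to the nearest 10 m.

UTM zone 37S: λ₀ = 39°, k₀ = 0.9996.
P1 (-0.0152°, 36.6205°) → (235144.576, 9998318.484) m.
P2 (-0.3138°, 37.0397°) → (281828.087, 9965295.221) m.

P1: E 235140 m, N 9998320 m; P2: E 281830 m, N 9965300 m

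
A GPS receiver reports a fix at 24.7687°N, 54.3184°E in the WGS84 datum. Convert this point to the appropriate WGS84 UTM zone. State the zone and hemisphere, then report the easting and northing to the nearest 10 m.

Zone 40N: E 228830 m, N 2742000 m

Longitude 54.3184° lies in the 6° band [54°, 60°), giving zone 40; latitude is north of the equator, so 40N.
Zone 40 central meridian λ₀ = 6×40 − 183 = 57°; Δλ = -2.6816°.
Transverse Mercator on WGS84 with k₀ = 0.9996 gives E = 228831.442 m, N = 2741996.504 m.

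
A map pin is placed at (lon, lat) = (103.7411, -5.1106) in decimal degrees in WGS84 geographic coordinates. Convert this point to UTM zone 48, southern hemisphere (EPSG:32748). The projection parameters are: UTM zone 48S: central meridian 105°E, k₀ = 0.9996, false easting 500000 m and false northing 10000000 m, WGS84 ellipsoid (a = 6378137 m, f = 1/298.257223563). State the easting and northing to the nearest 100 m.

Zone 48 central meridian λ₀ = 6×48 − 183 = 105°; Δλ = -1.2589°.
Transverse Mercator on WGS84 with k₀ = 0.9996 gives E = 360458.008 m, N = 9434973.552 m.

E 360500 m, N 9435000 m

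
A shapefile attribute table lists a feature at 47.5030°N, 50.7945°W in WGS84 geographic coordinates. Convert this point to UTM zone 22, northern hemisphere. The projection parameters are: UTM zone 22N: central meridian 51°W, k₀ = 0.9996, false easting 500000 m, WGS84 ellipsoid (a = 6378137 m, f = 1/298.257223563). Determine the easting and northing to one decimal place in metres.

E 515476.0 m, N 5261083.6 m

Zone 22 central meridian λ₀ = 6×22 − 183 = -51°; Δλ = +0.2055°.
Transverse Mercator on WGS84 with k₀ = 0.9996 gives E = 515476.025 m, N = 5261083.605 m.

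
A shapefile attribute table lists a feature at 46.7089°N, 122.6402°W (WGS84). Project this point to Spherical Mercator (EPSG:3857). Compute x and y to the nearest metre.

Web Mercator is spherical with R = a = 6378137 m.
x = R·λ = 6378137 × -2.140475285 = -13652244.615 m.
y = R·ln tan(π/4 + φ/2) = 6378137 × 0.924202147 = 5894687.911 m.

x -13652245 m, y 5894688 m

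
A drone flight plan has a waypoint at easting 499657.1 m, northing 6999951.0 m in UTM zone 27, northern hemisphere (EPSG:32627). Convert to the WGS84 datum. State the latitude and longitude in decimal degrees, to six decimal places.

Zone 27N: λ₀ = -21°, k₀ = 0.9996, false easting 500000 m.
Meridian distance M = (N − FN)/k₀ = 7002752.1 m.
Inverse transverse Mercator on WGS84 gives φ = 63.12889977°, λ = -21.00679965°.

lat 63.128900°, lon -21.006800°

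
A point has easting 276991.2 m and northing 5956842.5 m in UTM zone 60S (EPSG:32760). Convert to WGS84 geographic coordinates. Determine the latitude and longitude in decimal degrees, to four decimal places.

lat -36.5078°, lon 174.5098°

Zone 60S: λ₀ = 177°, k₀ = 0.9996, false easting 500000 m, false northing 10000000 m.
Meridian distance M = (N − FN)/k₀ = -4044775.4 m.
Inverse transverse Mercator on WGS84 gives φ = -36.50779987°, λ = 174.50980046°.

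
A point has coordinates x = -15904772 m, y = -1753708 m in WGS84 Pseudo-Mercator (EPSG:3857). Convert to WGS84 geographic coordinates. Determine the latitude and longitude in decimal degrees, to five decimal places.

lat -15.55900°, lon -142.87500°

R = 6378137 m. λ = x/R = -142.87499778°.
φ = 2·arctan(exp(y/R)) − 90° = 2·arctan(0.75961) − 90° = -15.55899769°.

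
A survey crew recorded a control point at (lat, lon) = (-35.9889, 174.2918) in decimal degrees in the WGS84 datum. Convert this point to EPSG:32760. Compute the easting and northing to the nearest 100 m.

Zone 60 central meridian λ₀ = 6×60 − 183 = 177°; Δλ = -2.7082°.
Transverse Mercator on WGS84 with k₀ = 0.9996 gives E = 255853.806 m, N = 6013890.592 m.

E 255900 m, N 6013900 m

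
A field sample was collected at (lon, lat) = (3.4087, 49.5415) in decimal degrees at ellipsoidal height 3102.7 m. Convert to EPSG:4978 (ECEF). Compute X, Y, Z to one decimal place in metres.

X 4141471.4 m, Y 246679.8 m, Z 4832213.9 m

WGS84: a = 6378137 m, e² = 0.006694380; N(φ) = a/√(1−e²sin²φ) = 6390532.578 m.
X = (N+h)·cosφ·cosλ = 4141471.405 m; Y = (N+h)·cosφ·sinλ = 246679.820 m; Z = (N(1−e²)+h)·sinφ = 4832213.936 m.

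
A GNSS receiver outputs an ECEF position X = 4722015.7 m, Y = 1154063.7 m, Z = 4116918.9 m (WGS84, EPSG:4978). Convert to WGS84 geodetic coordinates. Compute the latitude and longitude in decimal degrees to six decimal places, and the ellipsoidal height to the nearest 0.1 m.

λ = atan2(Y, X) = 13.73390045°; p = √(X²+Y²) = 4860997.4 m.
Bowring's method on WGS84 (a = 6378137 m, b = 6356752.314 m) gives φ = 40.45210046°, h = 932.493 m.

lat 40.452100°, lon 13.733900°, h 932.5 m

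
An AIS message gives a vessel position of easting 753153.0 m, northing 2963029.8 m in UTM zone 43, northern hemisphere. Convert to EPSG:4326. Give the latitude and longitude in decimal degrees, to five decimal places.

Zone 43N: λ₀ = 75°, k₀ = 0.9996, false easting 500000 m.
Meridian distance M = (N − FN)/k₀ = 2964215.5 m.
Inverse transverse Mercator on WGS84 gives φ = 26.76580040°, λ = 77.54579966°.

lat 26.76580°, lon 77.54580°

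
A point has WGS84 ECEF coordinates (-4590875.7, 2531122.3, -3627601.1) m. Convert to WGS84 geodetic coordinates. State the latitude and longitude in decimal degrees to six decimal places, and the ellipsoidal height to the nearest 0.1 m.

lat -34.862400°, lon 151.130401°, h 3935.0 m

λ = atan2(Y, X) = 151.13040056°; p = √(X²+Y²) = 5242396.4 m.
Bowring's method on WGS84 (a = 6378137 m, b = 6356752.314 m) gives φ = -34.86239983°, h = 3934.987 m.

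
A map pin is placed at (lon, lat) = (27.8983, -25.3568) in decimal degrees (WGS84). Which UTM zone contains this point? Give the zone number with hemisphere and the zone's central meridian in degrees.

UTM zone = ⌊(λ + 180)/6⌋ + 1; 27.8983° ∈ [24°, 30°) → zone 35.
Hemisphere: S (φ < 0).
Central meridian λ₀ = 6×35 − 183 = 27°.

Zone 35S, central meridian 27°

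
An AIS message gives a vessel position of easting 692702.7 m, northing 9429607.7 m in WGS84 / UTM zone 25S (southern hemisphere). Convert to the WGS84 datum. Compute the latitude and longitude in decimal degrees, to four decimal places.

lat -5.1580°, lon -31.2615°

Zone 25S: λ₀ = -33°, k₀ = 0.9996, false easting 500000 m, false northing 10000000 m.
Meridian distance M = (N − FN)/k₀ = -570620.5 m.
Inverse transverse Mercator on WGS84 gives φ = -5.15799987°, λ = -31.26149961°.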